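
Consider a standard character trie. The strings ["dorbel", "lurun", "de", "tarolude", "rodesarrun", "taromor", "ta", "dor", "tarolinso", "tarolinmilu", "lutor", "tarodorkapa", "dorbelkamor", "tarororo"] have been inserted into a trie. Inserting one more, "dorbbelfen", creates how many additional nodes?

6

Walking "dorbbelfen" from the root, the first 4 characters ("dorb") follow existing edges; "b" is the first miss.
So 10 − 4 = 6 new nodes.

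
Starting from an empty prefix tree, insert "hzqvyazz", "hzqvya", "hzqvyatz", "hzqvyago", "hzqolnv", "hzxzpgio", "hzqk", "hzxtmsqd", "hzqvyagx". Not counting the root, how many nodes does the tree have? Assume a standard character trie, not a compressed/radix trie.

29

For each word, the new-node count is its length minus the longest prefix already in the trie:
  "hzqvyazz" → 8 new (h, z, q, v, y, a, z, z)
  "hzqvya" → prefix "hzqvya" already present; 0 new (none)
  "hzqvyatz" → prefix "hzqvya" already present; 2 new (t, z)
  "hzqvyago" → prefix "hzqvya" already present; 2 new (g, o)
  "hzqolnv" → prefix "hzq" already present; 4 new (o, l, n, v)
  "hzxzpgio" → prefix "hz" already present; 6 new (x, z, p, g, i, o)
  "hzqk" → prefix "hzq" already present; 1 new (k)
  "hzxtmsqd" → prefix "hzx" already present; 5 new (t, m, s, q, d)
  "hzqvyagx" → prefix "hzqvyag" already present; 1 new (x)
Total nodes = 8 + 0 + 2 + 2 + 4 + 6 + 1 + 5 + 1 = 29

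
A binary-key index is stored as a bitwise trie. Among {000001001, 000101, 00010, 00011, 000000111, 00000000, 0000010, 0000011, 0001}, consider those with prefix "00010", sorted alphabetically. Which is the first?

Filter for "00010…" and sort: "00010", "000101"
Position 1: 00010

00010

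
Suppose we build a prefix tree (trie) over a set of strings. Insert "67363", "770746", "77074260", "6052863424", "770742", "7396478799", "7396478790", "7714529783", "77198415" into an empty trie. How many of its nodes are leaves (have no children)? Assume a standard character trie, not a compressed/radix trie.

8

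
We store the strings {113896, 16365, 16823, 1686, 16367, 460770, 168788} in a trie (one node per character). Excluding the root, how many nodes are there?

Trie structure (* marks end of a word):
(root)
├─ 1
│  ├─ 1
│  │  └─ 3
│  │     └─ 8
│  │        └─ 9
│  │           └─ 6 *
│  └─ 6
│     ├─ 3
│     │  └─ 6
│     │     ├─ 5 *
│     │     └─ 7 *
│     └─ 8
│        ├─ 2
│        │  └─ 3 *
│        ├─ 6 *
│        └─ 7
│           └─ 8
│              └─ 8 *
└─ 4
   └─ 6
      └─ 0
         └─ 7
            └─ 7
               └─ 0 *
Counting every labelled node above: 24.

24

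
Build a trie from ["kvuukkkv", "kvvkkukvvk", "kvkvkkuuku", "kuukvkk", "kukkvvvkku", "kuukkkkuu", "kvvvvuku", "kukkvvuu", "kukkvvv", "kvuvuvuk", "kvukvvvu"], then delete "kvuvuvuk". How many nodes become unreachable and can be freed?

5

After clearing the end-marker at "kvuvuvuk", prune upward until reaching a node still needed by another word.
The suffix "vuvuk" (5 nodes) is used only by "kvuvuvuk"; the node for "kvu" still has the child "u", so pruning stops there.
Nodes removed: 5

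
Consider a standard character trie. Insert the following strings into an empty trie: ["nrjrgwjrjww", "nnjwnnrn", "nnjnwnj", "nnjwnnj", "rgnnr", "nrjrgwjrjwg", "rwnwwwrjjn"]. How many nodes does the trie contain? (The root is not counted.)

38

Insert word by word; a character creates a node only if that edge doesn't already exist:
  "nrjrgwjrjww" → 11 new (n, r, j, r, g, w, j, r, j, w, w)
  "nnjwnnrn" → prefix "n" already present; 7 new (n, j, w, n, n, r, n)
  "nnjnwnj" → prefix "nnj" already present; 4 new (n, w, n, j)
  "nnjwnnj" → prefix "nnjwnn" already present; 1 new (j)
  "rgnnr" → 5 new (r, g, n, n, r)
  "nrjrgwjrjwg" → prefix "nrjrgwjrjw" already present; 1 new (g)
  "rwnwwwrjjn" → prefix "r" already present; 9 new (w, n, w, w, w, r, j, j, n)
Total nodes = 11 + 7 + 4 + 1 + 5 + 1 + 9 = 38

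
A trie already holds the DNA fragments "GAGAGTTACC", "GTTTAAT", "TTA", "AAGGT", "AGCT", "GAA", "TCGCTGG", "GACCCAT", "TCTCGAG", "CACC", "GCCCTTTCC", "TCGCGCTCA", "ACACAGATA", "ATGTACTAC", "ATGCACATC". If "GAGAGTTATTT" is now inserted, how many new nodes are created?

3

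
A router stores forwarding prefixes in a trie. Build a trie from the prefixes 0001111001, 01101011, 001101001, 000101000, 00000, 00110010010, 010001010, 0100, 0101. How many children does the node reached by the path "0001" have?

2

Follow the path "0001" to its node, then look at its outgoing edges.
Distinct next characters after "0001": 0, 1.
That node has 2 child edges.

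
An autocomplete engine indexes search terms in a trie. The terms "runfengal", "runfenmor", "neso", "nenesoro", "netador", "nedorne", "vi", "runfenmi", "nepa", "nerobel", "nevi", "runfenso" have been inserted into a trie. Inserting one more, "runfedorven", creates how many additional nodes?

6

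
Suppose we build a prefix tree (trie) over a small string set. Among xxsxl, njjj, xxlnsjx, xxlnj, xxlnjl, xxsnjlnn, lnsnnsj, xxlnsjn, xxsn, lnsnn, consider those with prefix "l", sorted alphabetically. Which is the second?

Words with prefix "l", in lexicographic order: "lnsnn", "lnsnnsj"
The 2nd is lnsnnsj.

lnsnnsj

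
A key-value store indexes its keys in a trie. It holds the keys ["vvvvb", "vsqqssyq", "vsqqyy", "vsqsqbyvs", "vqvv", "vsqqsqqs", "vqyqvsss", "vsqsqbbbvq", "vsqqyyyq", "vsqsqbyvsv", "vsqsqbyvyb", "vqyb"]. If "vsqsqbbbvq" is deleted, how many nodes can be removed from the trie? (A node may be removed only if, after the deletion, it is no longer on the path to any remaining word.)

4

After clearing the end-marker at "vsqsqbbbvq", prune upward until reaching a node still needed by another word.
The suffix "bbvq" (4 nodes) is used only by "vsqsqbbbvq"; the node for "vsqsqb" still has the child "y", so pruning stops there.
Nodes removed: 4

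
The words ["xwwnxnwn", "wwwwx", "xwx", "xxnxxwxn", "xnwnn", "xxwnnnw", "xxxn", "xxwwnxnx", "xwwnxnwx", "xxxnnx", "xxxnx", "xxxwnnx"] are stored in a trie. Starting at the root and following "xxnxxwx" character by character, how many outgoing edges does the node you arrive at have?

1

The children of the "xxnxxwx" node are the distinct next characters among strings starting with "xxnxxwx".
Distinct next characters after "xxnxxwx": n.
That node has 1 child edge.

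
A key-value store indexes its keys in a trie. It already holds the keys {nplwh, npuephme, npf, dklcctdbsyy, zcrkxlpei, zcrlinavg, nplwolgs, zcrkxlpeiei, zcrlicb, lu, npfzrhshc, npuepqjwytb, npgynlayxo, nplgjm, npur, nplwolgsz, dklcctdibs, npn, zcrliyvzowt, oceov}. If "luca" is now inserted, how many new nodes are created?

2

Walking "luca" from the root, the first 2 characters ("lu") follow existing edges; "c" is the first miss.
Each of the 2 remaining characters creates one node.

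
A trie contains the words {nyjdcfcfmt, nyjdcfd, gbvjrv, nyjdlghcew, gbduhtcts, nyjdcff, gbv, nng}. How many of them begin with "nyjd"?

4

Traverse to the node for "nyjd", then collect every word in that subtree.
Words under "nyjd": nyjdcfcfmt, nyjdcfd, nyjdcff, nyjdlghcew
Count: 4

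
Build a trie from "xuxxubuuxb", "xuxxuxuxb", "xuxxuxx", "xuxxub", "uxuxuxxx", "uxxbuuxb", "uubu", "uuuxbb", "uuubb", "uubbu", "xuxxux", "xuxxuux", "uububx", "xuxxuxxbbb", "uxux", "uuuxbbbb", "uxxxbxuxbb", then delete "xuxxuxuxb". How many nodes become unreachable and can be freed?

A node on "xuxxuxuxb"'s path can go only if nothing else ends at it or branches off below it.
The suffix "uxb" (3 nodes) is used only by "xuxxuxuxb"; the node for "xuxxux" still has the child "x", so pruning stops there.
Nodes removed: 3

3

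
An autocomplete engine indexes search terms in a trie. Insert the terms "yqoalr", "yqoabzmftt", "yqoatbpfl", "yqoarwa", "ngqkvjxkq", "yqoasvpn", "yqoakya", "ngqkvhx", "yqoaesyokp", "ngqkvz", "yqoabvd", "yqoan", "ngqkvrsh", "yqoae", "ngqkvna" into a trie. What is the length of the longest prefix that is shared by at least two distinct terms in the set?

Look for the deepest trie node that still has at least two words in its subtree.
e.g. "ngqkvhx" and "ngqkvjxkq" share the prefix "ngqkv" of length 5; no pair shares a longer one.
Longest shared-prefix length: 5

5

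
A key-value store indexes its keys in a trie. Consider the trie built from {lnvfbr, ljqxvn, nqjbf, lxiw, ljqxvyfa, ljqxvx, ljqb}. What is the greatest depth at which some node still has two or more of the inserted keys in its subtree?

Look for the deepest trie node that still has at least two words in its subtree.
"ljqxvn" and "ljqxvx" agree on "ljqxv" (5 characters) before diverging; nothing deeper is shared.
Longest shared-prefix length: 5

5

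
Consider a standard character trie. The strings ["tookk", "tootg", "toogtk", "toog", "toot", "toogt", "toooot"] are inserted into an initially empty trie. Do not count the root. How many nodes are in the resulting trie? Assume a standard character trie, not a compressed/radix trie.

13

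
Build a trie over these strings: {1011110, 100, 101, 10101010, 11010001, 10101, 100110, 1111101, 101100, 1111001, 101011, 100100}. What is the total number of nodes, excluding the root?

36

Count nodes per top-level branch (shared prefixes stored once):
  '1'-branch (100, 100100, 100110, 101, 10101, 10101010, 101011, 101100, 1011110, 11010001, 1111001, 1111101): 36 nodes
Sum: 36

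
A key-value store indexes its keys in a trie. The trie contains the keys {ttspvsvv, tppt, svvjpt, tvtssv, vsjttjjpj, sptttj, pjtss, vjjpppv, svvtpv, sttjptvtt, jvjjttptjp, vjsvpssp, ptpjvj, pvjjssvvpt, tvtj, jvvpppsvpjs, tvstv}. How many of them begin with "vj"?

Traverse to the node for "vj", then collect every word in that subtree.
Matches: "vjjpppv", "vjsvpssp"
Count: 2

2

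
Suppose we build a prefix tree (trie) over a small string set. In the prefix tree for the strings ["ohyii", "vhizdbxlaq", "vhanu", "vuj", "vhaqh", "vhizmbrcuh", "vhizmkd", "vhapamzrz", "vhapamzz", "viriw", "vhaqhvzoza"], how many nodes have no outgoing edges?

Leaves are exactly the stored words that no other stored word extends.
Those words: "ohyii", "vhanu", "vhapamzrz", "vhapamzz", "vhaqhvzoza", "vhizdbxlaq", "vhizmbrcuh", "vhizmkd", "viriw", "vuj"
Leaf count: 10

10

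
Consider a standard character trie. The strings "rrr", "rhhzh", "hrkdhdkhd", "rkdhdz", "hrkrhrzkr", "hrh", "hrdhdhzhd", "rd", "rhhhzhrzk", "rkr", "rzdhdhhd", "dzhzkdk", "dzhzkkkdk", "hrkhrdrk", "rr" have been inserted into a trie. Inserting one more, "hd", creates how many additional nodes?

"h" is already a path in the trie; the remaining "d" must be added.
So 2 − 1 = 1 new nodes.

1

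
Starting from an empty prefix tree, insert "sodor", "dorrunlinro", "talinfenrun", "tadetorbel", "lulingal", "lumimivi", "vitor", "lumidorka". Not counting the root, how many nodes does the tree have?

59

For each word, the new-node count is its length minus the longest prefix already in the trie:
  "sodor" → 5 new (s, o, d, o, r)
  "dorrunlinro" → 11 new (d, o, r, r, u, n, l, i, n, r, o)
  "talinfenrun" → 11 new (t, a, l, i, n, f, e, n, r, u, n)
  "tadetorbel" → prefix "ta" already present; 8 new (d, e, t, o, r, b, e, l)
  "lulingal" → 8 new (l, u, l, i, n, g, a, l)
  "lumimivi" → prefix "lu" already present; 6 new (m, i, m, i, v, i)
  "vitor" → 5 new (v, i, t, o, r)
  "lumidorka" → prefix "lumi" already present; 5 new (d, o, r, k, a)
Total nodes = 5 + 11 + 11 + 8 + 8 + 6 + 5 + 5 = 59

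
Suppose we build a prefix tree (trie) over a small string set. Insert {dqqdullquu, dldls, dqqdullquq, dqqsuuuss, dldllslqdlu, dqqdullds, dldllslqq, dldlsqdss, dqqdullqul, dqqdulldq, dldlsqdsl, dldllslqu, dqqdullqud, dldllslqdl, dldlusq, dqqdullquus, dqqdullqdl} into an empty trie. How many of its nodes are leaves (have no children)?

A leaf is a node with no children — equivalently, the end of a word that is not a proper prefix of any other stored word.
Those words: "dldllslqdlu", "dldllslqq", "dldllslqu", "dldlsqdsl", "dldlsqdss", "dldlusq", "dqqdulldq", "dqqdullds", "dqqdullqdl", "dqqdullqud", "dqqdullqul", "dqqdullquq", "dqqdullquus", "dqqsuuuss"
Leaf count: 14

14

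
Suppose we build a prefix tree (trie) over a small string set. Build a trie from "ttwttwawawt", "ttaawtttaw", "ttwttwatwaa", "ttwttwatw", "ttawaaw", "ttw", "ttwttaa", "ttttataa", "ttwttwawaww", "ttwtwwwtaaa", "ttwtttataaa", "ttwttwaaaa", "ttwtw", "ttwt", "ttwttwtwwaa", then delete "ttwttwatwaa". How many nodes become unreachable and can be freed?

2

A node on "ttwttwatwaa"'s path can go only if nothing else ends at it or branches off below it.
The suffix "aa" (2 nodes) is used only by "ttwttwatwaa"; "ttwttwatw" is itself a stored word, so pruning stops there.
Nodes removed: 2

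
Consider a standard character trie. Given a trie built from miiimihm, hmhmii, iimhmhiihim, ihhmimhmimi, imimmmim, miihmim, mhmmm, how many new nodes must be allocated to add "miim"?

1

"mii" is already a path in the trie; the remaining "m" must be added.
So 4 − 3 = 1 new nodes.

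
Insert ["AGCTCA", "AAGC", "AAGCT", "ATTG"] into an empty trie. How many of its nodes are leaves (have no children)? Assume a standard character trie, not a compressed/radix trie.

3

A leaf is a node with no children — equivalently, the end of a word that is not a proper prefix of any other stored word.
Those words: "AAGCT", "AGCTCA", "ATTG"
Leaf count: 3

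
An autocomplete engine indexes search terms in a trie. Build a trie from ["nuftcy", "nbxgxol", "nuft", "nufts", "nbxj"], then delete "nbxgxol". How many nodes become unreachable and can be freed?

4

Walk "nbxgxol" from the leaf back toward the root, removing each node that no remaining word uses.
The suffix "gxol" (4 nodes) is used only by "nbxgxol"; the node for "nbx" still has the child "j", so pruning stops there.
Nodes removed: 4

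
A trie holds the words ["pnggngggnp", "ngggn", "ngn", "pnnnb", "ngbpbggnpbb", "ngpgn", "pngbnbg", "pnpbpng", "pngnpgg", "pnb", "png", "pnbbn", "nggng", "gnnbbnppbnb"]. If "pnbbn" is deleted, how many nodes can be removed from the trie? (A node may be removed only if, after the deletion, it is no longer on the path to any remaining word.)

A node on "pnbbn"'s path can go only if nothing else ends at it or branches off below it.
The suffix "bn" (2 nodes) is used only by "pnbbn"; "pnb" is itself a stored word, so pruning stops there.
Nodes removed: 2

2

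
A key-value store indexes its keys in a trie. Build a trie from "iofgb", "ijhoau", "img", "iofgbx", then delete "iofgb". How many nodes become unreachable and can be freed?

0

A node on "iofgb"'s path can go only if nothing else ends at it or branches off below it.
Every node on "iofgb" is still needed (e.g. by "iofgbx"), so nothing is freed.
Nodes removed: 0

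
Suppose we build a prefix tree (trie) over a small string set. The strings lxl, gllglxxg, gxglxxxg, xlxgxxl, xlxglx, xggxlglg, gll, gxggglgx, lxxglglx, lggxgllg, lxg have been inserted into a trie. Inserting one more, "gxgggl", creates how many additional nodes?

0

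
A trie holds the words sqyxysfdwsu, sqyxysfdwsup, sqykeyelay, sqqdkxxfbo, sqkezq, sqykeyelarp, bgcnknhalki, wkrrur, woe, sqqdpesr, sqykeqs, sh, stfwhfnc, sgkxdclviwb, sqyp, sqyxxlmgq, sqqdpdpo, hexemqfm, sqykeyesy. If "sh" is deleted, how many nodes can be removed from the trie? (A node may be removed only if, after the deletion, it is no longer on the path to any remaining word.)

Walk "sh" from the leaf back toward the root, removing each node that no remaining word uses.
The suffix "h" (1 node) is used only by "sh"; the node for "s" still has the child "q", so pruning stops there.
Nodes removed: 1

1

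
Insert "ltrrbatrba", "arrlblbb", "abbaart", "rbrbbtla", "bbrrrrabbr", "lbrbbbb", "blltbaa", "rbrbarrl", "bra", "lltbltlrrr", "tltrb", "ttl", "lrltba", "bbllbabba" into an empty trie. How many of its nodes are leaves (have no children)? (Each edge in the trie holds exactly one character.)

14

Leaves are exactly the stored words that no other stored word extends.
Those words: "abbaart", "arrlblbb", "bbllbabba", "bbrrrrabbr", "blltbaa", "bra", "lbrbbbb", "lltbltlrrr", "lrltba", "ltrrbatrba", "rbrbarrl", "rbrbbtla", "tltrb", "ttl"
Leaf count: 14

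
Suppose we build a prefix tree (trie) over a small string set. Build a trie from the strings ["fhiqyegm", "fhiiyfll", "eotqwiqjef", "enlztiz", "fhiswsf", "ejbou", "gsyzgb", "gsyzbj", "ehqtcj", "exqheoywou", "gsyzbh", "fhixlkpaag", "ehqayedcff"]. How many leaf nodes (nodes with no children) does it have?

A leaf is a node with no children — equivalently, the end of a word that is not a proper prefix of any other stored word.
Those words: "ehqayedcff", "ehqtcj", "ejbou", "enlztiz", "eotqwiqjef", "exqheoywou", "fhiiyfll", "fhiqyegm", "fhiswsf", "fhixlkpaag", "gsyzbh", "gsyzbj", "gsyzgb"
Leaf count: 13

13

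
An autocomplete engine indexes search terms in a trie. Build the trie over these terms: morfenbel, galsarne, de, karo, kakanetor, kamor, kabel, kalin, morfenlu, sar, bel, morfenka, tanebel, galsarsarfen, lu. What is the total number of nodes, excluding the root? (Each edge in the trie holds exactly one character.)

Count nodes per top-level branch (shared prefixes stored once):
  'b'-branch (bel): 3 nodes
  'd'-branch (de): 2 nodes
  'g'-branch (galsarne, galsarsarfen): 14 nodes
  'k'-branch (kabel, kakanetor, kalin, kamor, karo): 20 nodes
  'l'-branch (lu): 2 nodes
  'm'-branch (morfenbel, morfenka, morfenlu): 13 nodes
  's'-branch (sar): 3 nodes
  't'-branch (tanebel): 7 nodes
Sum: 64

64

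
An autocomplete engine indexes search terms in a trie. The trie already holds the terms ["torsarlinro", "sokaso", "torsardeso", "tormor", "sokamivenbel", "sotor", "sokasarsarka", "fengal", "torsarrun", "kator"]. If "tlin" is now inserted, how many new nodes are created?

The longest prefix of "tlin" already in the trie is "t" (length 1).
So 4 − 1 = 3 new nodes.

3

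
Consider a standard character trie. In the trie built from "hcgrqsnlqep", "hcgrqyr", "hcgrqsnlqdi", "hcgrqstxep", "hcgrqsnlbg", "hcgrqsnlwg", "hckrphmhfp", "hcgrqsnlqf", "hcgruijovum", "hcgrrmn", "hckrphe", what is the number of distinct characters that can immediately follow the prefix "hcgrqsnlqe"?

Walk "hcgrqsnlqe" from the root, arriving at one node.
Distinct next characters after "hcgrqsnlqe": p.
That node has 1 child edge.

1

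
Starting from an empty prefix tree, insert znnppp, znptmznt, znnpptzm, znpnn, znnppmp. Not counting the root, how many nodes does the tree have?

Count nodes per top-level branch (shared prefixes stored once):
  'z'-branch (znnppmp, znnppp, znnpptzm, znpnn, znptmznt): 19 nodes
Sum: 19

19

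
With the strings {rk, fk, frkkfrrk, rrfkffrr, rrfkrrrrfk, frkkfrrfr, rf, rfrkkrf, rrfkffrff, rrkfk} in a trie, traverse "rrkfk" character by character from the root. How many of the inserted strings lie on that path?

1

Walk "rrkfk" from the root; an end-of-word marker is hit whenever a stored word is a prefix of "rrkfk".
Prefixes of the query that are stored words: "rrkfk"
Count: 1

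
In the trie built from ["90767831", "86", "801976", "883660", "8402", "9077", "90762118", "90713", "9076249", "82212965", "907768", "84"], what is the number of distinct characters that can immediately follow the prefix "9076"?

2

The children of the "9076" node are the distinct next characters among strings starting with "9076".
Distinct next characters after "9076": 2, 7.
That node has 2 child edges.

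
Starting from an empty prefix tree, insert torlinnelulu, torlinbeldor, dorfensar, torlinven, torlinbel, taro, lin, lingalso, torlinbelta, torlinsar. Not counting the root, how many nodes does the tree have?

46

Trace insertions, counting only characters that open a new branch:
  "torlinnelulu" → 12 new (t, o, r, l, i, n, n, e, l, u, l, u)
  "torlinbeldor" → prefix "torlin" already present; 6 new (b, e, l, d, o, r)
  "dorfensar" → 9 new (d, o, r, f, e, n, s, a, r)
  "torlinven" → prefix "torlin" already present; 3 new (v, e, n)
  "torlinbel" → prefix "torlinbel" already present; 0 new (none)
  "taro" → prefix "t" already present; 3 new (a, r, o)
  "lin" → 3 new (l, i, n)
  "lingalso" → prefix "lin" already present; 5 new (g, a, l, s, o)
  "torlinbelta" → prefix "torlinbel" already present; 2 new (t, a)
  "torlinsar" → prefix "torlin" already present; 3 new (s, a, r)
Total nodes = 12 + 6 + 9 + 3 + 0 + 3 + 3 + 5 + 2 + 3 = 46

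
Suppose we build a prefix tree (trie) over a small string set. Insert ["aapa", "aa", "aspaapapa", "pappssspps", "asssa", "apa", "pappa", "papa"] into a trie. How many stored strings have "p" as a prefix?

3

Walk to "p"; the words in its subtree are exactly those with that prefix.
Words under "p": papa, pappa, pappssspps
Count: 3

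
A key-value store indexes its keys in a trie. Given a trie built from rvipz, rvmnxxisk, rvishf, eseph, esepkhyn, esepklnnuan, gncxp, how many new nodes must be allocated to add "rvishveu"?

The longest prefix of "rvishveu" already in the trie is "rvish" (length 5).
So 8 − 5 = 3 new nodes.

3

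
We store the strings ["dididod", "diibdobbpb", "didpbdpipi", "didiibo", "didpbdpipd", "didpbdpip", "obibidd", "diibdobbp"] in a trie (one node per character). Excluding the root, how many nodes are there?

Trie structure (* marks end of a word):
(root)
├─ d
│  └─ i
│     ├─ d
│     │  ├─ i
│     │  │  ├─ d
│     │  │  │  └─ o
│     │  │  │     └─ d *
│     │  │  └─ i
│     │  │     └─ b
│     │  │        └─ o *
│     │  └─ p
│     │     └─ b
│     │        └─ d
│     │           └─ p
│     │              └─ i
│     │                 └─ p *
│     │                    ├─ d *
│     │                    └─ i *
│     └─ i
│        └─ b
│           └─ d
│              └─ o
│                 └─ b
│                    └─ b
│                       └─ p *
│                          └─ b *
└─ o
   └─ b
      └─ i
         └─ b
            └─ i
               └─ d
                  └─ d *
Counting every labelled node above: 33.

33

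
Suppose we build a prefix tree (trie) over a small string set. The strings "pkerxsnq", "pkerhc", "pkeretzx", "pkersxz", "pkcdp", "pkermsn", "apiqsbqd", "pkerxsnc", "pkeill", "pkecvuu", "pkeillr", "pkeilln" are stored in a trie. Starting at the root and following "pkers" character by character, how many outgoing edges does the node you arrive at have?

1

The children of the "pkers" node are the distinct next characters among strings starting with "pkers".
Characters that immediately follow "pkers" among the stored strings: {x}.
That node has 1 child edge.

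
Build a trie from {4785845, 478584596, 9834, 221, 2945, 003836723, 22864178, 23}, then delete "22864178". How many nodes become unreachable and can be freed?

6

A node on "22864178"'s path can go only if nothing else ends at it or branches off below it.
The suffix "864178" (6 nodes) is used only by "22864178"; the node for "22" still has the child "1", so pruning stops there.
Nodes removed: 6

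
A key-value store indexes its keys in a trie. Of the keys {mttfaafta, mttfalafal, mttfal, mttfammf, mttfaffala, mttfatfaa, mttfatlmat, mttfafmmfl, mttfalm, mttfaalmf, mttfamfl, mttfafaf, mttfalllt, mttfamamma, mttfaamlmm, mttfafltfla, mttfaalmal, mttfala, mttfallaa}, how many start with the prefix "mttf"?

Filter for entries beginning with "mttf":
Words under "mttf": mttfaafta, mttfaalmal, mttfaalmf, mttfaamlmm, mttfafaf, mttfaffala, mttfafltfla, mttfafmmfl, mttfal, mttfala, mttfalafal, mttfallaa, mttfalllt, mttfalm, mttfamamma, mttfamfl, mttfammf, mttfatfaa, mttfatlmat
Count: 19

19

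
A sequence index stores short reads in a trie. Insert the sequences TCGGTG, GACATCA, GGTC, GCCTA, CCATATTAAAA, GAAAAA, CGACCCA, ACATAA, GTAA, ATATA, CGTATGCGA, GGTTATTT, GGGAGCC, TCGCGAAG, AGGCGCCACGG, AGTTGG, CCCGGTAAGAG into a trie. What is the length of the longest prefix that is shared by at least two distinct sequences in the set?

3

Look for the deepest trie node that still has at least two words in its subtree.
"GGTC" and "GGTTATTT" agree on "GGT" (3 characters) before diverging; nothing deeper is shared.
Longest shared-prefix length: 3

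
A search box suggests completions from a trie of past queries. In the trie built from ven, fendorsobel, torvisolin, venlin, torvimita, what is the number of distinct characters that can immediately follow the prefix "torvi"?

Follow the path "torvi" to its node, then look at its outgoing edges.
Characters that immediately follow "torvi" among the stored strings: {m, s}.
That node has 2 child edges.

2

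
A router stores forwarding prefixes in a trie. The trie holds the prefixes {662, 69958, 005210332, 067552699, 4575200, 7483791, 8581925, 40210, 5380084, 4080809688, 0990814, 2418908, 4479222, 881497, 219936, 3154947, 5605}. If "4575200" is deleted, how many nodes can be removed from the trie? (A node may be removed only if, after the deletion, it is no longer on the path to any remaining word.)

A node on "4575200"'s path can go only if nothing else ends at it or branches off below it.
The suffix "575200" (6 nodes) is used only by "4575200"; the node for "4" still has the child "0", so pruning stops there.
Nodes removed: 6

6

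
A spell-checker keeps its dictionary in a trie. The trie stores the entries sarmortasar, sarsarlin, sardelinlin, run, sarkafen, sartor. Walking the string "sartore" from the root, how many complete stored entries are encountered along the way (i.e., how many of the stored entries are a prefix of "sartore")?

1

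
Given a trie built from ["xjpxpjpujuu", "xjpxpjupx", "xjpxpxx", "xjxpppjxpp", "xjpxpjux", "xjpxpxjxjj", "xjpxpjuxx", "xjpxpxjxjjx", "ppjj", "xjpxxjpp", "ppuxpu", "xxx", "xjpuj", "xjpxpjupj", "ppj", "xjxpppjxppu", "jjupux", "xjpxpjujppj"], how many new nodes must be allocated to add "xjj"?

The longest prefix of "xjj" already in the trie is "xj" (length 2).
So 3 − 2 = 1 new nodes.

1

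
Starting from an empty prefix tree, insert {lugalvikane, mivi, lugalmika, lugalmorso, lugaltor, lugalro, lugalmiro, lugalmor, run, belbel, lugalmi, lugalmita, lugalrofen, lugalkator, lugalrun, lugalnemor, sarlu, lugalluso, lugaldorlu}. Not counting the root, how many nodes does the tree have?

70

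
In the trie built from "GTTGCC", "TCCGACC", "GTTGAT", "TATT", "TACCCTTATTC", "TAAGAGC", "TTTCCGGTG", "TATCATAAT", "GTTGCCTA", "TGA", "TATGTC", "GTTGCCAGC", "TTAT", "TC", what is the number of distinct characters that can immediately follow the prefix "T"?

4

Follow the path "T" to its node, then look at its outgoing edges.
Characters that immediately follow "T" among the stored strings: {A, C, G, T}.
That node has 4 child edges.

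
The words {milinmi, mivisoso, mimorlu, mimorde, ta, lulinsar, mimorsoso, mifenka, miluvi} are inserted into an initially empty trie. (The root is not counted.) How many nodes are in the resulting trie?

Count nodes per top-level branch (shared prefixes stored once):
  'l'-branch (lulinsar): 8 nodes
  'm'-branch (mifenka, milinmi, miluvi, mimorde, mimorlu, mimorsoso, mivisoso): 32 nodes
  't'-branch (ta): 2 nodes
Sum: 42

42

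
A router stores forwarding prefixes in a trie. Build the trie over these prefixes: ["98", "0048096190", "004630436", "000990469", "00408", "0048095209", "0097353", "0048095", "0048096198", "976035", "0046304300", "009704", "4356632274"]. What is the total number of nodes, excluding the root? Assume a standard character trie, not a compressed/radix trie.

Insert word by word; a character creates a node only if that edge doesn't already exist:
  "98" → 2 new (9, 8)
  "0048096190" → 10 new (0, 0, 4, 8, 0, 9, 6, 1, 9, 0)
  "004630436" → prefix "004" already present; 6 new (6, 3, 0, 4, 3, 6)
  "000990469" → prefix "00" already present; 7 new (0, 9, 9, 0, 4, 6, 9)
  "00408" → prefix "004" already present; 2 new (0, 8)
  "0048095209" → prefix "004809" already present; 4 new (5, 2, 0, 9)
  "0097353" → prefix "00" already present; 5 new (9, 7, 3, 5, 3)
  "0048095" → prefix "0048095" already present; 0 new (none)
  "0048096198" → prefix "004809619" already present; 1 new (8)
  "976035" → prefix "9" already present; 5 new (7, 6, 0, 3, 5)
  "0046304300" → prefix "00463043" already present; 2 new (0, 0)
  "009704" → prefix "0097" already present; 2 new (0, 4)
  "4356632274" → 10 new (4, 3, 5, 6, 6, 3, 2, 2, 7, 4)
Total nodes = 2 + 10 + 6 + 7 + 2 + 4 + 5 + 0 + 1 + 5 + 2 + 2 + 10 = 56

56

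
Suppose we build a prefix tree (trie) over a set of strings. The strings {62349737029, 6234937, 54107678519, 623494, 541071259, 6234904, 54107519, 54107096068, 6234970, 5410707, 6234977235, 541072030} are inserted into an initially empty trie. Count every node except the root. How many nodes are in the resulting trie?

For each word, the new-node count is its length minus the longest prefix already in the trie:
  "62349737029" → 11 new (6, 2, 3, 4, 9, 7, 3, 7, 0, 2, 9)
  "6234937" → prefix "62349" already present; 2 new (3, 7)
  "54107678519" → 11 new (5, 4, 1, 0, 7, 6, 7, 8, 5, 1, 9)
  "623494" → prefix "62349" already present; 1 new (4)
  "541071259" → prefix "54107" already present; 4 new (1, 2, 5, 9)
  "6234904" → prefix "62349" already present; 2 new (0, 4)
  "54107519" → prefix "54107" already present; 3 new (5, 1, 9)
  "54107096068" → prefix "54107" already present; 6 new (0, 9, 6, 0, 6, 8)
  "6234970" → prefix "623497" already present; 1 new (0)
  "5410707" → prefix "541070" already present; 1 new (7)
  "6234977235" → prefix "623497" already present; 4 new (7, 2, 3, 5)
  "541072030" → prefix "54107" already present; 4 new (2, 0, 3, 0)
Total nodes = 11 + 2 + 11 + 1 + 4 + 2 + 3 + 6 + 1 + 1 + 4 + 4 = 50

50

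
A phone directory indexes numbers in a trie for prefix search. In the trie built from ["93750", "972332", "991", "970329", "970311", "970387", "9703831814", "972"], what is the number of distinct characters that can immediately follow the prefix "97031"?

Walk "97031" from the root, arriving at one node.
Characters that immediately follow "97031" among the stored strings: {1}.
That node has 1 child edge.

1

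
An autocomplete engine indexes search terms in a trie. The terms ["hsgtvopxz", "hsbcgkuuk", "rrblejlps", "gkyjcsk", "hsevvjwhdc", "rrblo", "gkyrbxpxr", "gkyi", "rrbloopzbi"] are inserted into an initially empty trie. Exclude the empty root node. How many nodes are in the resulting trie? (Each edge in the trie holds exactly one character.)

53

Insert word by word; a character creates a node only if that edge doesn't already exist:
  "hsgtvopxz" → 9 new (h, s, g, t, v, o, p, x, z)
  "hsbcgkuuk" → prefix "hs" already present; 7 new (b, c, g, k, u, u, k)
  "rrblejlps" → 9 new (r, r, b, l, e, j, l, p, s)
  "gkyjcsk" → 7 new (g, k, y, j, c, s, k)
  "hsevvjwhdc" → prefix "hs" already present; 8 new (e, v, v, j, w, h, d, c)
  "rrblo" → prefix "rrbl" already present; 1 new (o)
  "gkyrbxpxr" → prefix "gky" already present; 6 new (r, b, x, p, x, r)
  "gkyi" → prefix "gky" already present; 1 new (i)
  "rrbloopzbi" → prefix "rrblo" already present; 5 new (o, p, z, b, i)
Total nodes = 9 + 7 + 9 + 7 + 8 + 1 + 6 + 1 + 5 = 53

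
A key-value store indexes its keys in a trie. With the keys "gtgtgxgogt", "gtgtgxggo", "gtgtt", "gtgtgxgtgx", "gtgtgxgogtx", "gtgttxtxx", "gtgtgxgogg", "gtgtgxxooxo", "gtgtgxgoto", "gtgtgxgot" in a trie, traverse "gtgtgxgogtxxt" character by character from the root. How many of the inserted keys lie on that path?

2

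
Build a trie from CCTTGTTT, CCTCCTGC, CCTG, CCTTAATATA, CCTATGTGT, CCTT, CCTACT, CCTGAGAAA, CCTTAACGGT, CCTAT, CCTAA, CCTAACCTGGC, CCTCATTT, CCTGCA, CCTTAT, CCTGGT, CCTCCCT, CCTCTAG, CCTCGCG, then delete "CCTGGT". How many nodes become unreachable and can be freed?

A node on "CCTGGT"'s path can go only if nothing else ends at it or branches off below it.
The suffix "GT" (2 nodes) is used only by "CCTGGT"; the node for "CCTG" still has the child "A", so pruning stops there.
Nodes removed: 2

2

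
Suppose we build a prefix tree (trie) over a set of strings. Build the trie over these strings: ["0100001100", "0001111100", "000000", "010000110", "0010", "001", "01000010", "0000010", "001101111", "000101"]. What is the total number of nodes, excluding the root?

35

Trie structure (* marks end of a word):
(root)
└─ 0
   ├─ 0
   │  ├─ 0
   │  │  ├─ 0
   │  │  │  └─ 0
   │  │  │     ├─ 0 *
   │  │  │     └─ 1
   │  │  │        └─ 0 *
   │  │  └─ 1
   │  │     ├─ 0
   │  │     │  └─ 1 *
   │  │     └─ 1
   │  │        └─ 1
   │  │           └─ 1
   │  │              └─ 1
   │  │                 └─ 0
   │  │                    └─ 0 *
   │  └─ 1 *
   │     ├─ 0 *
   │     └─ 1
   │        └─ 0
   │           └─ 1
   │              └─ 1
   │                 └─ 1
   │                    └─ 1 *
   └─ 1
      └─ 0
         └─ 0
            └─ 0
               └─ 0
                  └─ 1
                     ├─ 0 *
                     └─ 1
                        └─ 0 *
                           └─ 0 *
Counting every labelled node above: 35.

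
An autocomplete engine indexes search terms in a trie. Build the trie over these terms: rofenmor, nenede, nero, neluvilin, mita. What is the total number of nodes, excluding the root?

27

Trace insertions, counting only characters that open a new branch:
  "rofenmor" → 8 new (r, o, f, e, n, m, o, r)
  "nenede" → 6 new (n, e, n, e, d, e)
  "nero" → prefix "ne" already present; 2 new (r, o)
  "neluvilin" → prefix "ne" already present; 7 new (l, u, v, i, l, i, n)
  "mita" → 4 new (m, i, t, a)
Total nodes = 8 + 6 + 2 + 7 + 4 = 27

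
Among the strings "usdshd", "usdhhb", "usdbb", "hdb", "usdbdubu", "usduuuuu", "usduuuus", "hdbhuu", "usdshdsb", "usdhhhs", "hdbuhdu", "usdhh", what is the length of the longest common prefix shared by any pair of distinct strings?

7

The deepest shared node is where two words last agree before diverging.
"usduuuus" and "usduuuuu" agree on "usduuuu" (7 characters) before diverging; nothing deeper is shared.
Longest shared-prefix length: 7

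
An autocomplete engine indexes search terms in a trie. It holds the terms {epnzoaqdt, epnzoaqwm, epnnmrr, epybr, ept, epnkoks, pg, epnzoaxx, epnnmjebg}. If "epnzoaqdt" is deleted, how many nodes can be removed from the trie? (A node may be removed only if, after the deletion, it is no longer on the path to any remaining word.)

A node on "epnzoaqdt"'s path can go only if nothing else ends at it or branches off below it.
The suffix "dt" (2 nodes) is used only by "epnzoaqdt"; the node for "epnzoaq" still has the child "w", so pruning stops there.
Nodes removed: 2

2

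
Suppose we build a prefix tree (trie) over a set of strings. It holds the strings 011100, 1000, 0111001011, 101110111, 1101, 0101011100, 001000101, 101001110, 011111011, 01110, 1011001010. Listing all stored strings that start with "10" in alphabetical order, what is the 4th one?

101110111

DFS of the "10" subtree visits, in order: "1000", "101001110", "1011001010", "101110111"
The 4th is 101110111.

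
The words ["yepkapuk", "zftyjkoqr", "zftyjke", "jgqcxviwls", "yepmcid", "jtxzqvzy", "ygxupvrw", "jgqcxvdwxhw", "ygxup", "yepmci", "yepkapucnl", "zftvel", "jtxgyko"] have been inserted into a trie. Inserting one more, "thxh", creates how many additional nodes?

4

No existing word starts with "t", so every character of "thxh" needs a new node.
4 − 0 = 4 new nodes.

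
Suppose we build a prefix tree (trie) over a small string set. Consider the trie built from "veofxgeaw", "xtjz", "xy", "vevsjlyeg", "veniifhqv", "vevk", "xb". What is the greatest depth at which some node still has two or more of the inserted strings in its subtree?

Equivalently: take the maximum, over all pairs, of their longest common prefix length.
e.g. "vevk" and "vevsjlyeg" share the prefix "vev" of length 3; no pair shares a longer one.
Longest shared-prefix length: 3

3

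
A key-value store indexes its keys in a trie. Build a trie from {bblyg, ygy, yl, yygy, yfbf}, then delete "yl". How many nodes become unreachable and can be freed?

1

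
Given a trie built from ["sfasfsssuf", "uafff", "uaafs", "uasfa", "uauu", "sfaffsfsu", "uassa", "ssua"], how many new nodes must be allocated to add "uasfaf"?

1

The longest prefix of "uasfaf" already in the trie is "uasfa" (length 5).
New nodes needed: |"uasfaf"| − 5 = 6 − 5 = 1.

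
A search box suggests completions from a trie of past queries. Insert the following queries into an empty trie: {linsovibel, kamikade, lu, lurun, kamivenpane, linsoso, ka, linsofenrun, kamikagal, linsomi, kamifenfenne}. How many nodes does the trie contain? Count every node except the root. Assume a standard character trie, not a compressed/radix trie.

50

Trace insertions, counting only characters that open a new branch:
  "linsovibel" → 10 new (l, i, n, s, o, v, i, b, e, l)
  "kamikade" → 8 new (k, a, m, i, k, a, d, e)
  "lu" → prefix "l" already present; 1 new (u)
  "lurun" → prefix "lu" already present; 3 new (r, u, n)
  "kamivenpane" → prefix "kami" already present; 7 new (v, e, n, p, a, n, e)
  "linsoso" → prefix "linso" already present; 2 new (s, o)
  "ka" → prefix "ka" already present; 0 new (none)
  "linsofenrun" → prefix "linso" already present; 6 new (f, e, n, r, u, n)
  "kamikagal" → prefix "kamika" already present; 3 new (g, a, l)
  "linsomi" → prefix "linso" already present; 2 new (m, i)
  "kamifenfenne" → prefix "kami" already present; 8 new (f, e, n, f, e, n, n, e)
Total nodes = 10 + 8 + 1 + 3 + 7 + 2 + 0 + 6 + 3 + 2 + 8 = 50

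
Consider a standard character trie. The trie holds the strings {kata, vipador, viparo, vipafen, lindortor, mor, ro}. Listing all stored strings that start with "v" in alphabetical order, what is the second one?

vipafen

Filter for "v…" and sort: "vipador", "vipafen", "viparo"
The 2nd is vipafen.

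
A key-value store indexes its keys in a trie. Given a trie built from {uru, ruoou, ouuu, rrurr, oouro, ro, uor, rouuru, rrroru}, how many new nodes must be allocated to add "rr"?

Every character of "rr" already lies on an existing path (it is a prefix of some stored word).
No new nodes are needed: 0.

0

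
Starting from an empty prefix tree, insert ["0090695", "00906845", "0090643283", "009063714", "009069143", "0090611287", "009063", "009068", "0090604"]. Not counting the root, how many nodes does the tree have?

29

Count nodes per top-level branch (shared prefixes stored once):
  '0'-branch (0090604, 0090611287, 009063, 009063714, 0090643283, 009068, 00906845, 009069143, 0090695): 29 nodes
Sum: 29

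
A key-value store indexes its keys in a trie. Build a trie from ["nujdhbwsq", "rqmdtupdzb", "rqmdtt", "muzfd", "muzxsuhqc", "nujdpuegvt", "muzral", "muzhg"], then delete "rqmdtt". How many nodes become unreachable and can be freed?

After clearing the end-marker at "rqmdtt", prune upward until reaching a node still needed by another word.
The suffix "t" (1 node) is used only by "rqmdtt"; the node for "rqmdt" still has the child "u", so pruning stops there.
Nodes removed: 1

1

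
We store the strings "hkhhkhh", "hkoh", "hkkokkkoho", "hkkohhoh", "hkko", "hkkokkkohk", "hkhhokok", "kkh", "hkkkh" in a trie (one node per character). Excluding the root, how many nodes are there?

For each word, the new-node count is its length minus the longest prefix already in the trie:
  "hkhhkhh" → 7 new (h, k, h, h, k, h, h)
  "hkoh" → prefix "hk" already present; 2 new (o, h)
  "hkkokkkoho" → prefix "hk" already present; 8 new (k, o, k, k, k, o, h, o)
  "hkkohhoh" → prefix "hkko" already present; 4 new (h, h, o, h)
  "hkko" → prefix "hkko" already present; 0 new (none)
  "hkkokkkohk" → prefix "hkkokkkoh" already present; 1 new (k)
  "hkhhokok" → prefix "hkhh" already present; 4 new (o, k, o, k)
  "kkh" → 3 new (k, k, h)
  "hkkkh" → prefix "hkk" already present; 2 new (k, h)
Total nodes = 7 + 2 + 8 + 4 + 0 + 1 + 4 + 3 + 2 = 31

31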